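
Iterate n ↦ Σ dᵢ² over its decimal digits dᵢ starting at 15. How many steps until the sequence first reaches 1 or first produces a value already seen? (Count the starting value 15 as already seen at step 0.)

15 → 26
26 → 40
40 → 16
16 → 37
37 → 58
58 → 89
89 → 145
145 → 42
42 → 20
20 → 4
4 → 16  — 16 repeats.
That took 11 steps.

11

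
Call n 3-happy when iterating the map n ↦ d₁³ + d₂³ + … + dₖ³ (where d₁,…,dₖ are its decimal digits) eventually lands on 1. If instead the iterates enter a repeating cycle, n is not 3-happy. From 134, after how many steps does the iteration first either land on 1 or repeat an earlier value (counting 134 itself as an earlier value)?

134 → 1³ + 3³ + 4³ = 92
92 → 9³ + 2³ = 737
737 → 7³ + 3³ + 7³ = 713
713 → 7³ + 1³ + 3³ = 371
371 → 3³ + 7³ + 1³ = 371  — 371 repeats.
That took 5 steps.

5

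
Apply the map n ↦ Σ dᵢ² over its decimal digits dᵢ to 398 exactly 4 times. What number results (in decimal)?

4

398 → 154
154 → 42
42 → 20
20 → 4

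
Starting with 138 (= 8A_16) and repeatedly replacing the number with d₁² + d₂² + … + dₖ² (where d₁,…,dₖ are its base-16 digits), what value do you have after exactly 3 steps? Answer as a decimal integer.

65

138 = (8,10)_16 → 8² + 10² = 64 + 100 = 164
164 = (10,4)_16 → 10² + 4² = 100 + 16 = 116
116 = (7,4)_16 → 7² + 4² = 49 + 16 = 65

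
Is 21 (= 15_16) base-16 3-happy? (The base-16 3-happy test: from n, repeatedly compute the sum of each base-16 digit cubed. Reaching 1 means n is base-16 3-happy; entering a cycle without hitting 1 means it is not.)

not base-16 3-happy

21 = (1,5)_16 → 1³ + 5³ = 126
126 = (7,14)_16 → 7³ + 14³ = 3087
3087 = (12,0,15)_16 → 12³ + 0³ + 15³ = 5103
5103 = (1,3,14,15)_16 → 1³ + 3³ + 14³ + 15³ = 6147
6147 = (1,8,0,3)_16 → 1³ + 8³ + 0³ + 3³ = 540
540 = (2,1,12)_16 → 2³ + 1³ + 12³ = 1737
1737 = (6,12,9)_16 → 6³ + 12³ + 9³ = 2673
2673 = (10,7,1)_16 → 10³ + 7³ + 1³ = 1344
1344 = (5,4,0)_16 → 5³ + 4³ + 0³ = 189
189 = (11,13)_16 → 11³ + 13³ = 3528
3528 = (13,12,8)_16 → 13³ + 12³ + 8³ = 4437
4437 = (1,1,5,5)_16 → 1³ + 1³ + 5³ + 5³ = 252
252 = (15,12)_16 → 15³ + 12³ = 5103  — 5103 already seen; the sequence cycles without reaching 1.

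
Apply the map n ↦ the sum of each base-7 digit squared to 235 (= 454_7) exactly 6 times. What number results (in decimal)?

235 = (4,5,4)_7 → 4² + 5² + 4² = 57
57 = (1,1,1)_7 → 1² + 1² + 1² = 3
3 = (3)_7 → 3² = 9
9 = (1,2)_7 → 1² + 2² = 5
5 = (5)_7 → 5² = 25
25 = (3,4)_7 → 3² + 4² = 25

25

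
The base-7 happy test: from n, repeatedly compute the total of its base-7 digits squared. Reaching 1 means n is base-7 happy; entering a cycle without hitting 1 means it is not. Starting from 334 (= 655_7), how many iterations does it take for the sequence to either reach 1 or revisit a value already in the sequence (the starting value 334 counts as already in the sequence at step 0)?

334 = (6,5,5)_7 → 6² + 5² + 5² = 36 + 25 + 25 = 86
86 = (1,5,2)_7 → 1² + 5² + 2² = 1 + 25 + 4 = 30
30 = (4,2)_7 → 4² + 2² = 16 + 4 = 20
20 = (2,6)_7 → 2² + 6² = 4 + 36 = 40
40 = (5,5)_7 → 5² + 5² = 25 + 25 = 50
50 = (1,0,1)_7 → 1² + 0² + 1² = 1 + 0 + 1 = 2
2 = (2)_7 → 2² = 4
4 = (4)_7 → 4² = 16
16 = (2,2)_7 → 2² + 2² = 4 + 4 = 8
8 = (1,1)_7 → 1² + 1² = 1 + 1 = 2  — 2 repeats.
That took 10 steps.

10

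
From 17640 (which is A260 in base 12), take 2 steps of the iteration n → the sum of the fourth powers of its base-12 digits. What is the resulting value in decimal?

7984

17640 = (10,2,6,0)_12 → 11312
11312 = (6,6,6,8)_12 → 7984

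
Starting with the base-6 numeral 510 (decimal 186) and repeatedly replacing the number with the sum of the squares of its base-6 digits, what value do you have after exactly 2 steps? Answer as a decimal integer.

20

186 = (5,1,0)_6 → 5² + 1² + 0² = 25 + 1 + 0 = 26
26 = (4,2)_6 → 4² + 2² = 16 + 4 = 20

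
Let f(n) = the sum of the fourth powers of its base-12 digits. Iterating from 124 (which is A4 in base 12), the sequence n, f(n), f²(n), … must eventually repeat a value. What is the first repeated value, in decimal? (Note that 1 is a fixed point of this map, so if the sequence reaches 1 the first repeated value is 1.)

124 = (10,4)_12 → 10256
10256 = (5,11,2,8)_12 → 19378
19378 = (11,2,6,10)_12 → 25953
25953 = (1,3,0,2,9)_12 → 6659
6659 = (3,10,2,11)_12 → 24738
24738 = (1,2,3,9,6)_12 → 7955
7955 = (4,7,2,11)_12 → 17314
17314 = (10,0,2,10)_12 → 20016
20016 = (11,7,0,0)_12 → 17042
17042 = (9,10,4,2)_12 → 16833
16833 = (9,8,10,9)_12 → 27218
27218 = (1,3,9,0,2)_12 → 6659  — 6659 already appeared earlier.

6659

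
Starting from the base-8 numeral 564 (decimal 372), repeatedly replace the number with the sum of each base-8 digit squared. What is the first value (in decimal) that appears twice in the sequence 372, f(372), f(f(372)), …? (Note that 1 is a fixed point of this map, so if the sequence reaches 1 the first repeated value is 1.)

372 = (5,6,4)_8 → 5² + 6² + 4² = 77
77 = (1,1,5)_8 → 1² + 1² + 5² = 27
27 = (3,3)_8 → 3² + 3² = 18
18 = (2,2)_8 → 2² + 2² = 8
8 = (1,0)_8 → 1² + 0² = 1  — reached the fixed point 1.
1 → 1, so 1 is the first repeated value.

1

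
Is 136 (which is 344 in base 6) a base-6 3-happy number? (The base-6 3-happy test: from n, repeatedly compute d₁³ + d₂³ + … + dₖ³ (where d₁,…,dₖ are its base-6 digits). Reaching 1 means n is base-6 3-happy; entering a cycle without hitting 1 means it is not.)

not base-6 3-happy

136 = (3,4,4)_6 → 3³ + 4³ + 4³ = 27 + 64 + 64 = 155
155 = (4,1,5)_6 → 4³ + 1³ + 5³ = 64 + 1 + 125 = 190
190 = (5,1,4)_6 → 5³ + 1³ + 4³ = 125 + 1 + 64 = 190  — 190 already seen; the sequence cycles without reaching 1.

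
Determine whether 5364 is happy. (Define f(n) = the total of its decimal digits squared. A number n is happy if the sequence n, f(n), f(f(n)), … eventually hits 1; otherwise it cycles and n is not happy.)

5364 → 5² + 3² + 6² + 4² = 25 + 9 + 36 + 16 = 86
86 → 8² + 6² = 64 + 36 = 100
100 → 1² + 0² + 0² = 1 + 0 + 0 = 1  — reached 1.

happy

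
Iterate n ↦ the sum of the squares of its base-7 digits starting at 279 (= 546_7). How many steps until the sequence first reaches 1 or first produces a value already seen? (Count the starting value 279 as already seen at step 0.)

6

279 = (5,4,6)_7 → 5² + 4² + 6² = 25 + 16 + 36 = 77
77 = (1,4,0)_7 → 1² + 4² + 0² = 1 + 16 + 0 = 17
17 = (2,3)_7 → 2² + 3² = 4 + 9 = 13
13 = (1,6)_7 → 1² + 6² = 1 + 36 = 37
37 = (5,2)_7 → 5² + 2² = 25 + 4 = 29
29 = (4,1)_7 → 4² + 1² = 16 + 1 = 17  — 17 repeats.
That took 6 steps.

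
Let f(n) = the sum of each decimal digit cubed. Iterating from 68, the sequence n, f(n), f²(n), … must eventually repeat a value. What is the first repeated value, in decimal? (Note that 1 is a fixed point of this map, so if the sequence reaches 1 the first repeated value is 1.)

371

68 → 728
728 → 863
863 → 755
755 → 593
593 → 881
881 → 1025
1025 → 134
134 → 92
92 → 737
737 → 713
713 → 371
371 → 371  — 371 already appeared earlier.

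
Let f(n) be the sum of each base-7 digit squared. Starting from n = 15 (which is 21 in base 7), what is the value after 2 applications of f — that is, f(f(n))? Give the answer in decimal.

25

15 = (2,1)_7 → 2² + 1² = 4 + 1 = 5
5 = (5)_7 → 5² = 25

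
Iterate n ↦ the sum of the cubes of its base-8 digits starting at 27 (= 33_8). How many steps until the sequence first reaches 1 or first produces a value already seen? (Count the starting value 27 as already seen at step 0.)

27 = (3,3)_8 → 3³ + 3³ = 54
54 = (6,6)_8 → 6³ + 6³ = 432
432 = (6,6,0)_8 → 6³ + 6³ + 0³ = 432  — 432 repeats.
That took 3 steps.

3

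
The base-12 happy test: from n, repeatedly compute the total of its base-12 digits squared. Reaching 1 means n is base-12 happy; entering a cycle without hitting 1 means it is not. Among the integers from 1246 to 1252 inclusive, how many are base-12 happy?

1

1246: 1246 → 213 → 107 → 185 → 35 → 125 → 125  (repeats 125)
1247: 1247 → 234 → 86 → 53 → 41 → 34 → 104 → 128 → 164 → 66 → 61 → 26 → 8 → 64 → 41  (repeats 41)
1248: 1248 → 128 → 164 → 66 → 61 → 26 → 8 → 64 → 41 → 34 → 104 → 128  (repeats 128)
1249: 1249 → 129 → 181 → 11 → 121 → 101 → 89 → 74 → 40 → 25 → 5 → 25  (repeats 25)
1250: 1250 → 132 → 121 → 101 → 89 → 74 → 40 → 25 → 5 → 25  (repeats 25)
1251: 1251 → 137 → 146 → 5 → 25 → 5  (repeats 5)
1252: 1252 → 144 → 1  (reaches 1)
base-12 happy: 1252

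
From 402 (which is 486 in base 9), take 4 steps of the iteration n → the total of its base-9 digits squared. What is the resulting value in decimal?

402 = (4,8,6)_9 → 4² + 8² + 6² = 116
116 = (1,3,8)_9 → 1² + 3² + 8² = 74
74 = (8,2)_9 → 8² + 2² = 68
68 = (7,5)_9 → 7² + 5² = 74

74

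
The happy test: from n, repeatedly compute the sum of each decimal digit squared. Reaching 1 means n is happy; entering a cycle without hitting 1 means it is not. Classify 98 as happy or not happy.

not happy

98 → 9² + 8² = 81 + 64 = 145
145 → 1² + 4² + 5² = 1 + 16 + 25 = 42
42 → 4² + 2² = 16 + 4 = 20
20 → 2² + 0² = 4 + 0 = 4
4 → 4² = 16
16 → 1² + 6² = 1 + 36 = 37
37 → 3² + 7² = 9 + 49 = 58
58 → 5² + 8² = 25 + 64 = 89
89 → 8² + 9² = 64 + 81 = 145  — 145 already seen; the sequence cycles without reaching 1.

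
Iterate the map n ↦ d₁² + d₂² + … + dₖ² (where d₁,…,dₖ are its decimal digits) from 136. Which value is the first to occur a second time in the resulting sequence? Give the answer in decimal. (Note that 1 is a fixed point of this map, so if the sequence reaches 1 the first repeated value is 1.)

89

136 → 1² + 3² + 6² = 46
46 → 4² + 6² = 52
52 → 5² + 2² = 29
29 → 2² + 9² = 85
85 → 8² + 5² = 89
89 → 8² + 9² = 145
145 → 1² + 4² + 5² = 42
42 → 4² + 2² = 20
20 → 2² + 0² = 4
4 → 4² = 16
16 → 1² + 6² = 37
37 → 3² + 7² = 58
58 → 5² + 8² = 89  — 89 already appeared earlier.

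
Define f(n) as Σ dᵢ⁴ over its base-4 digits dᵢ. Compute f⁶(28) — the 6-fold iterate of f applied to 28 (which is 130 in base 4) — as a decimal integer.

1

28 = (1,3,0)_4 → 1⁴ + 3⁴ + 0⁴ = 1 + 81 + 0 = 82
82 = (1,1,0,2)_4 → 1⁴ + 1⁴ + 0⁴ + 2⁴ = 1 + 1 + 0 + 16 = 18
18 = (1,0,2)_4 → 1⁴ + 0⁴ + 2⁴ = 1 + 0 + 16 = 17
17 = (1,0,1)_4 → 1⁴ + 0⁴ + 1⁴ = 1 + 0 + 1 = 2
2 = (2)_4 → 2⁴ = 16
16 = (1,0,0)_4 → 1⁴ + 0⁴ + 0⁴ = 1 + 0 + 0 = 1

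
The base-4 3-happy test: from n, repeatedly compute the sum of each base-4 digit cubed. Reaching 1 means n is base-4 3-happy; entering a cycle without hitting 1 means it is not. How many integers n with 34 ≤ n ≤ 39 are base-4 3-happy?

2

34: 34 → 16 → 1  — base-4 3-happy
35: 35 → 35  — not base-4 3-happy
36: 36 → 9 → 9  — not base-4 3-happy
37: 37 → 10 → 16 → 1  — base-4 3-happy
38: 38 → 17 → 2 → 8 → 8  — not base-4 3-happy
39: 39 → 36 → 9 → 9  — not base-4 3-happy
base-4 3-happy: 34, 37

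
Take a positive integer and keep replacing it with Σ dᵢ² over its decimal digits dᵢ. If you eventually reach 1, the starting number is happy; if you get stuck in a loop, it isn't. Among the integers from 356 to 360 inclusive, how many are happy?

1

356: 356 → 70 → 49 → 97 → 130 → 10 → 1  — happy
357: 357 → 83 → 73 → 58 → 89 → 145 → 42 → 20 → 4 → 16 → 37 → 58  — not happy
358: 358 → 98 → 145 → 42 → 20 → 4 → 16 → 37 → 58 → 89 → 145  — not happy
359: 359 → 115 → 27 → 53 → 34 → 25 → 29 → 85 → 89 → 145 → 42 → 20 → 4 → 16 → 37 → 58 → 89  — not happy
360: 360 → 45 → 41 → 17 → 50 → 25 → 29 → 85 → 89 → 145 → 42 → 20 → 4 → 16 → 37 → 58 → 89  — not happy
happy: 356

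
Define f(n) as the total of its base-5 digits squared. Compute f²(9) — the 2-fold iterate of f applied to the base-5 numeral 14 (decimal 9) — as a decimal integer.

13

9 = (1,4)_5 → 1² + 4² = 1 + 16 = 17
17 = (3,2)_5 → 3² + 2² = 9 + 4 = 13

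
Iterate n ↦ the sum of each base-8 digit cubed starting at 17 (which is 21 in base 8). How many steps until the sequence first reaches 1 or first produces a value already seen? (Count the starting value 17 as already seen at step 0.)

17 = (2,1)_8 → 2³ + 1³ = 8 + 1 = 9
9 = (1,1)_8 → 1³ + 1³ = 1 + 1 = 2
2 = (2)_8 → 2³ = 8
8 = (1,0)_8 → 1³ + 0³ = 1 + 0 = 1  — reached 1.
That took 4 steps.

4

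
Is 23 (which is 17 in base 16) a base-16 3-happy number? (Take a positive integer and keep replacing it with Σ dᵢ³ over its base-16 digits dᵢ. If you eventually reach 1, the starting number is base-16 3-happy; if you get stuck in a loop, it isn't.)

not base-16 3-happy

23 = (1,7)_16 → 1³ + 7³ = 344
344 = (1,5,8)_16 → 1³ + 5³ + 8³ = 638
638 = (2,7,14)_16 → 2³ + 7³ + 14³ = 3095
3095 = (12,1,7)_16 → 12³ + 1³ + 7³ = 2072
2072 = (8,1,8)_16 → 8³ + 1³ + 8³ = 1025
1025 = (4,0,1)_16 → 4³ + 0³ + 1³ = 65
65 = (4,1)_16 → 4³ + 1³ = 65  — 65 already seen; the sequence cycles without reaching 1.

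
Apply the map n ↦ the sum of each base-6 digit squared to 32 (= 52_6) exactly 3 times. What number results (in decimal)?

32 = (5,2)_6 → 5² + 2² = 29
29 = (4,5)_6 → 4² + 5² = 41
41 = (1,0,5)_6 → 1² + 0² + 5² = 26

26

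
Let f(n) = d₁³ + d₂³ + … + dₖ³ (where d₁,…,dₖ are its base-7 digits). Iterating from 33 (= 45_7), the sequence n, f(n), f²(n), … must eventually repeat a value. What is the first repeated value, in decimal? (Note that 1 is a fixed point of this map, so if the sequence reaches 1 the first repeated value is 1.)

9

33 = (4,5)_7 → 4³ + 5³ = 64 + 125 = 189
189 = (3,6,0)_7 → 3³ + 6³ + 0³ = 27 + 216 + 0 = 243
243 = (4,6,5)_7 → 4³ + 6³ + 5³ = 64 + 216 + 125 = 405
405 = (1,1,1,6)_7 → 1³ + 1³ + 1³ + 6³ = 1 + 1 + 1 + 216 = 219
219 = (4,3,2)_7 → 4³ + 3³ + 2³ = 64 + 27 + 8 = 99
99 = (2,0,1)_7 → 2³ + 0³ + 1³ = 8 + 0 + 1 = 9
9 = (1,2)_7 → 1³ + 2³ = 1 + 8 = 9  — 9 already appeared earlier.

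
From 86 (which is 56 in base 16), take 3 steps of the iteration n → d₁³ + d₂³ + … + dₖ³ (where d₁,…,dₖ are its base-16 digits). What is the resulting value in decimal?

4706

86 = (5,6)_16 → 5³ + 6³ = 341
341 = (1,5,5)_16 → 1³ + 5³ + 5³ = 251
251 = (15,11)_16 → 15³ + 11³ = 4706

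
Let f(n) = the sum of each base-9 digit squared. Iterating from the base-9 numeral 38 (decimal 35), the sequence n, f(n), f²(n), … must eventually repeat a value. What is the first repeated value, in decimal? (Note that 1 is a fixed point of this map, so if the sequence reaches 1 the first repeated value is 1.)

35 = (3,8)_9 → 3² + 8² = 73
73 = (8,1)_9 → 8² + 1² = 65
65 = (7,2)_9 → 7² + 2² = 53
53 = (5,8)_9 → 5² + 8² = 89
89 = (1,0,8)_9 → 1² + 0² + 8² = 65  — 65 already appeared earlier.

65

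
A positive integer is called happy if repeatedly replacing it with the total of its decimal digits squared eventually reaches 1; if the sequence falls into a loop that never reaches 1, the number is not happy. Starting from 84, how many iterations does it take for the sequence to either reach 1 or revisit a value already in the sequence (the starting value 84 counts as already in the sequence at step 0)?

14

84 → 8² + 4² = 64 + 16 = 80
80 → 8² + 0² = 64 + 0 = 64
64 → 6² + 4² = 36 + 16 = 52
52 → 5² + 2² = 25 + 4 = 29
29 → 2² + 9² = 4 + 81 = 85
85 → 8² + 5² = 64 + 25 = 89
89 → 8² + 9² = 64 + 81 = 145
145 → 1² + 4² + 5² = 1 + 16 + 25 = 42
42 → 4² + 2² = 16 + 4 = 20
20 → 2² + 0² = 4 + 0 = 4
4 → 4² = 16
16 → 1² + 6² = 1 + 36 = 37
37 → 3² + 7² = 9 + 49 = 58
58 → 5² + 8² = 25 + 64 = 89  — 89 repeats.
That took 14 steps.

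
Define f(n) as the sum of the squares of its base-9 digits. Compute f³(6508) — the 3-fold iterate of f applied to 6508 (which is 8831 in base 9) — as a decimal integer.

6508 = (8,8,3,1)_9 → 8² + 8² + 3² + 1² = 64 + 64 + 9 + 1 = 138
138 = (1,6,3)_9 → 1² + 6² + 3² = 1 + 36 + 9 = 46
46 = (5,1)_9 → 5² + 1² = 25 + 1 = 26

26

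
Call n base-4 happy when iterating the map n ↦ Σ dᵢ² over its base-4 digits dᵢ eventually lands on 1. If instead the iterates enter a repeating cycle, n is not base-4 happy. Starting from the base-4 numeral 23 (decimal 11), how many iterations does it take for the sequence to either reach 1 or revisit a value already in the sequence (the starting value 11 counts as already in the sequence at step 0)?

11 = (2,3)_4 → 13
13 = (3,1)_4 → 10
10 = (2,2)_4 → 8
8 = (2,0)_4 → 4
4 = (1,0)_4 → 1  — reached 1.
That took 5 steps.

5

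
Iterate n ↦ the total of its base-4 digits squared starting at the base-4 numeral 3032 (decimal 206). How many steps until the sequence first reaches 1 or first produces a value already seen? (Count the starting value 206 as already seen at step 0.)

6

206 = (3,0,3,2)_4 → 3² + 0² + 3² + 2² = 22
22 = (1,1,2)_4 → 1² + 1² + 2² = 6
6 = (1,2)_4 → 1² + 2² = 5
5 = (1,1)_4 → 1² + 1² = 2
2 = (2)_4 → 2² = 4
4 = (1,0)_4 → 1² + 0² = 1  — reached 1.
That took 6 steps.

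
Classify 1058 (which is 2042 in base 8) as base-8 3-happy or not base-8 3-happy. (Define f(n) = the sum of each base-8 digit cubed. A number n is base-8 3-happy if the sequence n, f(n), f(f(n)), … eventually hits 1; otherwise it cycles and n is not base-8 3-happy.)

1058 = (2,0,4,2)_8 → 2³ + 0³ + 4³ + 2³ = 80
80 = (1,2,0)_8 → 1³ + 2³ + 0³ = 9
9 = (1,1)_8 → 1³ + 1³ = 2
2 = (2)_8 → 2³ = 8
8 = (1,0)_8 → 1³ + 0³ = 1  — reached 1.

base-8 3-happy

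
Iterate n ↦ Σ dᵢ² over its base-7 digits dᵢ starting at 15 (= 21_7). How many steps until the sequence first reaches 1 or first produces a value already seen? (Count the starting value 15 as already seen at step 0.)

15 = (2,1)_7 → 2² + 1² = 4 + 1 = 5
5 = (5)_7 → 5² = 25
25 = (3,4)_7 → 3² + 4² = 9 + 16 = 25  — 25 repeats.
That took 3 steps.

3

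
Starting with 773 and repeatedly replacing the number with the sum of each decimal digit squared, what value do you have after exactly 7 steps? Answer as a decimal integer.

145

773 → 7² + 7² + 3² = 49 + 49 + 9 = 107
107 → 1² + 0² + 7² = 1 + 0 + 49 = 50
50 → 5² + 0² = 25 + 0 = 25
25 → 2² + 5² = 4 + 25 = 29
29 → 2² + 9² = 4 + 81 = 85
85 → 8² + 5² = 64 + 25 = 89
89 → 8² + 9² = 64 + 81 = 145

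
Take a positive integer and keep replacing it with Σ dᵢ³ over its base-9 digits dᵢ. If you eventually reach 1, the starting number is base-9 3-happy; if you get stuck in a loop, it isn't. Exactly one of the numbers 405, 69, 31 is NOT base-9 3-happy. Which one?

405: 405 → 125 → 577 → 345 → 99 → 9 → 1  — reaches 1 (base-9 3-happy)
69: 69 → 559 → 729 → 1  — reaches 1 (base-9 3-happy)
31: 31 → 91 → 3 → 27 → 27  — repeats 27 (not base-9 3-happy)

31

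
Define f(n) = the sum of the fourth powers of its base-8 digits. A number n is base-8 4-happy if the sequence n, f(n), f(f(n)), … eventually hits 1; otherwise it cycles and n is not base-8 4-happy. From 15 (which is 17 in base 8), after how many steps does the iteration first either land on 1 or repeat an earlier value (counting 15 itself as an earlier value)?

5

15 = (1,7)_8 → 1⁴ + 7⁴ = 1 + 2401 = 2402
2402 = (4,5,4,2)_8 → 4⁴ + 5⁴ + 4⁴ + 2⁴ = 256 + 625 + 256 + 16 = 1153
1153 = (2,2,0,1)_8 → 2⁴ + 2⁴ + 0⁴ + 1⁴ = 16 + 16 + 0 + 1 = 33
33 = (4,1)_8 → 4⁴ + 1⁴ = 256 + 1 = 257
257 = (4,0,1)_8 → 4⁴ + 0⁴ + 1⁴ = 256 + 0 + 1 = 257  — 257 repeats.
That took 5 steps.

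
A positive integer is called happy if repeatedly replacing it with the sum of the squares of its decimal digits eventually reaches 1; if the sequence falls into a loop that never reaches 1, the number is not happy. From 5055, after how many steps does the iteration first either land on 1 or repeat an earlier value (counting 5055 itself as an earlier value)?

5055 → 5² + 0² + 5² + 5² = 75
75 → 7² + 5² = 74
74 → 7² + 4² = 65
65 → 6² + 5² = 61
61 → 6² + 1² = 37
37 → 3² + 7² = 58
58 → 5² + 8² = 89
89 → 8² + 9² = 145
145 → 1² + 4² + 5² = 42
42 → 4² + 2² = 20
20 → 2² + 0² = 4
4 → 4² = 16
16 → 1² + 6² = 37  — 37 repeats.
That took 13 steps.

13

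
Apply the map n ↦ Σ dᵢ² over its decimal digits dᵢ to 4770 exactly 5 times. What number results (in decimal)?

4770 → 4² + 7² + 7² + 0² = 16 + 49 + 49 + 0 = 114
114 → 1² + 1² + 4² = 1 + 1 + 16 = 18
18 → 1² + 8² = 1 + 64 = 65
65 → 6² + 5² = 36 + 25 = 61
61 → 6² + 1² = 36 + 1 = 37

37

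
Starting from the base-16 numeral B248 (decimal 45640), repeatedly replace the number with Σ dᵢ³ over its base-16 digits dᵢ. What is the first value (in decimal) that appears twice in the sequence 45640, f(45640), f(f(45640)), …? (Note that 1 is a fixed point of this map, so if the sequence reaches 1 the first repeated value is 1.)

1456

45640 = (11,2,4,8)_16 → 1915
1915 = (7,7,11)_16 → 2017
2017 = (7,14,1)_16 → 3088
3088 = (12,1,0)_16 → 1729
1729 = (6,12,1)_16 → 1945
1945 = (7,9,9)_16 → 1801
1801 = (7,0,9)_16 → 1072
1072 = (4,3,0)_16 → 91
91 = (5,11)_16 → 1456
1456 = (5,11,0)_16 → 1456  — 1456 already appeared earlier.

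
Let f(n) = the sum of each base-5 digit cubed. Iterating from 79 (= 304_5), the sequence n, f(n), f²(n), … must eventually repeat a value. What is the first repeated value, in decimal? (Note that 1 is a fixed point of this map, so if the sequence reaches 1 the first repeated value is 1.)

9

79 = (3,0,4)_5 → 3³ + 0³ + 4³ = 27 + 0 + 64 = 91
91 = (3,3,1)_5 → 3³ + 3³ + 1³ = 27 + 27 + 1 = 55
55 = (2,1,0)_5 → 2³ + 1³ + 0³ = 8 + 1 + 0 = 9
9 = (1,4)_5 → 1³ + 4³ = 1 + 64 = 65
65 = (2,3,0)_5 → 2³ + 3³ + 0³ = 8 + 27 + 0 = 35
35 = (1,2,0)_5 → 1³ + 2³ + 0³ = 1 + 8 + 0 = 9  — 9 already appeared earlier.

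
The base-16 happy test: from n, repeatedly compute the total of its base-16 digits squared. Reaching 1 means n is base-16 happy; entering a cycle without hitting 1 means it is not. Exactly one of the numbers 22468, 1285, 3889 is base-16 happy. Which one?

3889

22468: 22468 → 234 → 296 → 69 → 41 → 85 → 50 → 13 → 169 → 181 → 146 → 85  — repeats 85 (not base-16 happy)
1285: 1285 → 50 → 13 → 169 → 181 → 146 → 85 → 50  — repeats 50 (not base-16 happy)
3889: 3889 → 235 → 317 → 179 → 130 → 68 → 32 → 4 → 16 → 1  — reaches 1 (base-16 happy)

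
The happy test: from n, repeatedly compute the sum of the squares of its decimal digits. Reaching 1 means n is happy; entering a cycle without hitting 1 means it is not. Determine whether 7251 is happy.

happy

7251 → 7² + 2² + 5² + 1² = 49 + 4 + 25 + 1 = 79
79 → 7² + 9² = 49 + 81 = 130
130 → 1² + 3² + 0² = 1 + 9 + 0 = 10
10 → 1² + 0² = 1 + 0 = 1  — reached 1.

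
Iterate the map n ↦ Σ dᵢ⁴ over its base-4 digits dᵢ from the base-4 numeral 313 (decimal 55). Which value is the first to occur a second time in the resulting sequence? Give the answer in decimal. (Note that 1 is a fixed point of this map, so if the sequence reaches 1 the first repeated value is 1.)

55 = (3,1,3)_4 → 163
163 = (2,2,0,3)_4 → 113
113 = (1,3,0,1)_4 → 83
83 = (1,1,0,3)_4 → 83  — 83 already appeared earlier.

83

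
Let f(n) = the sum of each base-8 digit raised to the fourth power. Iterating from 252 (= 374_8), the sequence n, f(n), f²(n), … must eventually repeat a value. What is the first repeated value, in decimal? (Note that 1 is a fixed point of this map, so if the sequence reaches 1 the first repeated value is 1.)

252 = (3,7,4)_8 → 3⁴ + 7⁴ + 4⁴ = 81 + 2401 + 256 = 2738
2738 = (5,2,6,2)_8 → 5⁴ + 2⁴ + 6⁴ + 2⁴ = 625 + 16 + 1296 + 16 = 1953
1953 = (3,6,4,1)_8 → 3⁴ + 6⁴ + 4⁴ + 1⁴ = 81 + 1296 + 256 + 1 = 1634
1634 = (3,1,4,2)_8 → 3⁴ + 1⁴ + 4⁴ + 2⁴ = 81 + 1 + 256 + 16 = 354
354 = (5,4,2)_8 → 5⁴ + 4⁴ + 2⁴ = 625 + 256 + 16 = 897
897 = (1,6,0,1)_8 → 1⁴ + 6⁴ + 0⁴ + 1⁴ = 1 + 1296 + 0 + 1 = 1298
1298 = (2,4,2,2)_8 → 2⁴ + 4⁴ + 2⁴ + 2⁴ = 16 + 256 + 16 + 16 = 304
304 = (4,6,0)_8 → 4⁴ + 6⁴ + 0⁴ = 256 + 1296 + 0 = 1552
1552 = (3,0,2,0)_8 → 3⁴ + 0⁴ + 2⁴ + 0⁴ = 81 + 0 + 16 + 0 = 97
97 = (1,4,1)_8 → 1⁴ + 4⁴ + 1⁴ = 1 + 256 + 1 = 258
258 = (4,0,2)_8 → 4⁴ + 0⁴ + 2⁴ = 256 + 0 + 16 = 272
272 = (4,2,0)_8 → 4⁴ + 2⁴ + 0⁴ = 256 + 16 + 0 = 272  — 272 already appeared earlier.

272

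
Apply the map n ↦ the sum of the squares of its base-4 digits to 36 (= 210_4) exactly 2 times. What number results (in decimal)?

2

36 = (2,1,0)_4 → 5
5 = (1,1)_4 → 2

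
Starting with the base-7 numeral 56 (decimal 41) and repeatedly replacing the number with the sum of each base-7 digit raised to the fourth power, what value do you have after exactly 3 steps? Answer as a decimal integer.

41 = (5,6)_7 → 5⁴ + 6⁴ = 1921
1921 = (5,4,1,3)_7 → 5⁴ + 4⁴ + 1⁴ + 3⁴ = 963
963 = (2,5,4,4)_7 → 2⁴ + 5⁴ + 4⁴ + 4⁴ = 1153

1153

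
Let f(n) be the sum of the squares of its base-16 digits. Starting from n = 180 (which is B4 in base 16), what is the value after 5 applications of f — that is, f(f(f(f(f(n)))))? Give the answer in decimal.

170

180 = (11,4)_16 → 137
137 = (8,9)_16 → 145
145 = (9,1)_16 → 82
82 = (5,2)_16 → 29
29 = (1,13)_16 → 170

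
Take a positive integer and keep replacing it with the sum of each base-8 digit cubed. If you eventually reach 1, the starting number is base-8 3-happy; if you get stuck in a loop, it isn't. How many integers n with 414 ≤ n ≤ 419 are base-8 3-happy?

414: 414 → 459 → 371 → 368 → 341 → 258 → 72 → 2 → 8 → 1  (reaches 1)
415: 415 → 586 → 11 → 28 → 91 → 55 → 559 → 469 → 476 → 434 → 440 → 559  (repeats 559)
416: 416 → 280 → 91 → 55 → 559 → 469 → 476 → 434 → 440 → 559  (repeats 559)
417: 417 → 281 → 92 → 92  (repeats 92)
418: 418 → 288 → 128 → 8 → 1  (reaches 1)
419: 419 → 307 → 307  (repeats 307)
base-8 3-happy: 414, 418

2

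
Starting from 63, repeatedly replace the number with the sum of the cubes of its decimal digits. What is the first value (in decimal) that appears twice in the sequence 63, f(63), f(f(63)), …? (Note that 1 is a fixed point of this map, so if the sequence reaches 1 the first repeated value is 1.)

63 → 6³ + 3³ = 216 + 27 = 243
243 → 2³ + 4³ + 3³ = 8 + 64 + 27 = 99
99 → 9³ + 9³ = 729 + 729 = 1458
1458 → 1³ + 4³ + 5³ + 8³ = 1 + 64 + 125 + 512 = 702
702 → 7³ + 0³ + 2³ = 343 + 0 + 8 = 351
351 → 3³ + 5³ + 1³ = 27 + 125 + 1 = 153
153 → 1³ + 5³ + 3³ = 1 + 125 + 27 = 153  — 153 already appeared earlier.

153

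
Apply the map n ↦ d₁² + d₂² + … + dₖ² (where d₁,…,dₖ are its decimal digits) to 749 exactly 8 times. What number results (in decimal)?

145

749 → 7² + 4² + 9² = 146
146 → 1² + 4² + 6² = 53
53 → 5² + 3² = 34
34 → 3² + 4² = 25
25 → 2² + 5² = 29
29 → 2² + 9² = 85
85 → 8² + 5² = 89
89 → 8² + 9² = 145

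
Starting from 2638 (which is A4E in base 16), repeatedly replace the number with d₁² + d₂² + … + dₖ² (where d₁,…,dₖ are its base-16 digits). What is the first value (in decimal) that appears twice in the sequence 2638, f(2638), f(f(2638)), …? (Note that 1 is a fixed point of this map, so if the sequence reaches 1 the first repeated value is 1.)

2638 = (10,4,14)_16 → 10² + 4² + 14² = 100 + 16 + 196 = 312
312 = (1,3,8)_16 → 1² + 3² + 8² = 1 + 9 + 64 = 74
74 = (4,10)_16 → 4² + 10² = 16 + 100 = 116
116 = (7,4)_16 → 7² + 4² = 49 + 16 = 65
65 = (4,1)_16 → 4² + 1² = 16 + 1 = 17
17 = (1,1)_16 → 1² + 1² = 1 + 1 = 2
2 = (2)_16 → 2² = 4
4 = (4)_16 → 4² = 16
16 = (1,0)_16 → 1² + 0² = 1 + 0 = 1  — reached the fixed point 1.
1 → 1, so 1 is the first repeated value.

1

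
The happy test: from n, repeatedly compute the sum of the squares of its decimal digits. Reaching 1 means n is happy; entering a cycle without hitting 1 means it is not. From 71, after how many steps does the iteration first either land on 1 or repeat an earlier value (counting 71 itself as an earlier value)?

71 → 7² + 1² = 50
50 → 5² + 0² = 25
25 → 2² + 5² = 29
29 → 2² + 9² = 85
85 → 8² + 5² = 89
89 → 8² + 9² = 145
145 → 1² + 4² + 5² = 42
42 → 4² + 2² = 20
20 → 2² + 0² = 4
4 → 4² = 16
16 → 1² + 6² = 37
37 → 3² + 7² = 58
58 → 5² + 8² = 89  — 89 repeats.
That took 13 steps.

13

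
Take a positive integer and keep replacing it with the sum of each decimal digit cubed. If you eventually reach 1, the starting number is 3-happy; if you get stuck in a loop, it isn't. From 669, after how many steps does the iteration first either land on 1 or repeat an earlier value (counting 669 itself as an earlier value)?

13

669 → 6³ + 6³ + 9³ = 216 + 216 + 729 = 1161
1161 → 1³ + 1³ + 6³ + 1³ = 1 + 1 + 216 + 1 = 219
219 → 2³ + 1³ + 9³ = 8 + 1 + 729 = 738
738 → 7³ + 3³ + 8³ = 343 + 27 + 512 = 882
882 → 8³ + 8³ + 2³ = 512 + 512 + 8 = 1032
1032 → 1³ + 0³ + 3³ + 2³ = 1 + 0 + 27 + 8 = 36
36 → 3³ + 6³ = 27 + 216 = 243
243 → 2³ + 4³ + 3³ = 8 + 64 + 27 = 99
99 → 9³ + 9³ = 729 + 729 = 1458
1458 → 1³ + 4³ + 5³ + 8³ = 1 + 64 + 125 + 512 = 702
702 → 7³ + 0³ + 2³ = 343 + 0 + 8 = 351
351 → 3³ + 5³ + 1³ = 27 + 125 + 1 = 153
153 → 1³ + 5³ + 3³ = 1 + 125 + 27 = 153  — 153 repeats.
That took 13 steps.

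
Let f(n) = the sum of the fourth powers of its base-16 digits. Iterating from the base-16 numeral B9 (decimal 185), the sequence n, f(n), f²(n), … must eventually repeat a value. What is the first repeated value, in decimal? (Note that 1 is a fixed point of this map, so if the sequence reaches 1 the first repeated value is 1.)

185 = (11,9)_16 → 21202
21202 = (5,2,13,2)_16 → 29218
29218 = (7,2,2,2)_16 → 2449
2449 = (9,9,1)_16 → 13123
13123 = (3,3,4,3)_16 → 499
499 = (1,15,3)_16 → 50707
50707 = (12,6,1,3)_16 → 22114
22114 = (5,6,6,2)_16 → 3233
3233 = (12,10,1)_16 → 30737
30737 = (7,8,1,1)_16 → 6499
6499 = (1,9,6,3)_16 → 7939
7939 = (1,15,0,3)_16 → 50707  — 50707 already appeared earlier.

50707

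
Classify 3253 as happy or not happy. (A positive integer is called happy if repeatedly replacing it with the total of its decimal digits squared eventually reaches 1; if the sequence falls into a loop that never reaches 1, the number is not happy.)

3253 → 47
47 → 65
65 → 61
61 → 37
37 → 58
58 → 89
89 → 145
145 → 42
42 → 20
20 → 4
4 → 16
16 → 37  — 37 already seen; the sequence cycles without reaching 1.

not happy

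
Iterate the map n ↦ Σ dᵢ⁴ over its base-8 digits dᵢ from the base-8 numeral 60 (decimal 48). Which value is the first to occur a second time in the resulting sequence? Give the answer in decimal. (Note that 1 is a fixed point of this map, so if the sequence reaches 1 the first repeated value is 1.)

48 = (6,0)_8 → 1296
1296 = (2,4,2,0)_8 → 288
288 = (4,4,0)_8 → 512
512 = (1,0,0,0)_8 → 1  — reached the fixed point 1.
1 → 1, so 1 is the first repeated value.

1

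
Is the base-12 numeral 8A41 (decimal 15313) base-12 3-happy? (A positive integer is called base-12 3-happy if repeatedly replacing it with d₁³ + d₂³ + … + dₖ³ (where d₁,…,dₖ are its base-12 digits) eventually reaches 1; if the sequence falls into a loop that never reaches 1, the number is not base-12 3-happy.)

base-12 3-happy

15313 = (8,10,4,1)_12 → 8³ + 10³ + 4³ + 1³ = 1577
1577 = (10,11,5)_12 → 10³ + 11³ + 5³ = 2456
2456 = (1,5,0,8)_12 → 1³ + 5³ + 0³ + 8³ = 638
638 = (4,5,2)_12 → 4³ + 5³ + 2³ = 197
197 = (1,4,5)_12 → 1³ + 4³ + 5³ = 190
190 = (1,3,10)_12 → 1³ + 3³ + 10³ = 1028
1028 = (7,1,8)_12 → 7³ + 1³ + 8³ = 856
856 = (5,11,4)_12 → 5³ + 11³ + 4³ = 1520
1520 = (10,6,8)_12 → 10³ + 6³ + 8³ = 1728
1728 = (1,0,0,0)_12 → 1³ + 0³ + 0³ + 0³ = 1  — reached 1.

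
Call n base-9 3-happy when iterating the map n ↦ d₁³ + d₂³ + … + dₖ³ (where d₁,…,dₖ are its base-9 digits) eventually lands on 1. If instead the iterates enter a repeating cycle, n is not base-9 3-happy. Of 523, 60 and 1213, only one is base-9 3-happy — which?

523

523: 523 → 281 → 99 → 9 → 1  — reaches 1 (base-9 3-happy)
60: 60 → 432 → 152 → 856 → 128 → 134 → 638 → 1198 → 470 → 476 → 980 → 540 → 432  — repeats 432 (not base-9 3-happy)
1213: 1213 → 981 → 29 → 35 → 539 → 853 → 409 → 189 → 35  — repeats 35 (not base-9 3-happy)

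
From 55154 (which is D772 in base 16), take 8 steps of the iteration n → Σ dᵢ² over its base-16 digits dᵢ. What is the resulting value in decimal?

55154 = (13,7,7,2)_16 → 13² + 7² + 7² + 2² = 169 + 49 + 49 + 4 = 271
271 = (1,0,15)_16 → 1² + 0² + 15² = 1 + 0 + 225 = 226
226 = (14,2)_16 → 14² + 2² = 196 + 4 = 200
200 = (12,8)_16 → 12² + 8² = 144 + 64 = 208
208 = (13,0)_16 → 13² + 0² = 169 + 0 = 169
169 = (10,9)_16 → 10² + 9² = 100 + 81 = 181
181 = (11,5)_16 → 11² + 5² = 121 + 25 = 146
146 = (9,2)_16 → 9² + 2² = 81 + 4 = 85

85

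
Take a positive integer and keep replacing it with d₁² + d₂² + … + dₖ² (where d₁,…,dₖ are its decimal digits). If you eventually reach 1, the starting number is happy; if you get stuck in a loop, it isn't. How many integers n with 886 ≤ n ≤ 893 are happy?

1

886: 886 → 164 → 53 → 34 → 25 → 29 → 85 → 89 → 145 → 42 → 20 → 4 → 16 → 37 → 58 → 89  — not happy
887: 887 → 177 → 99 → 162 → 41 → 17 → 50 → 25 → 29 → 85 → 89 → 145 → 42 → 20 → 4 → 16 → 37 → 58 → 89  — not happy
888: 888 → 192 → 86 → 100 → 1  — happy
889: 889 → 209 → 85 → 89 → 145 → 42 → 20 → 4 → 16 → 37 → 58 → 89  — not happy
890: 890 → 145 → 42 → 20 → 4 → 16 → 37 → 58 → 89 → 145  — not happy
891: 891 → 146 → 53 → 34 → 25 → 29 → 85 → 89 → 145 → 42 → 20 → 4 → 16 → 37 → 58 → 89  — not happy
892: 892 → 149 → 98 → 145 → 42 → 20 → 4 → 16 → 37 → 58 → 89 → 145  — not happy
893: 893 → 154 → 42 → 20 → 4 → 16 → 37 → 58 → 89 → 145 → 42  — not happy
happy: 888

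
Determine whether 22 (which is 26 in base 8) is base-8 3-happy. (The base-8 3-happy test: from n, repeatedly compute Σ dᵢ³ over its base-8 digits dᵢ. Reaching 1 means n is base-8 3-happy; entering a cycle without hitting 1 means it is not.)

22 = (2,6)_8 → 2³ + 6³ = 224
224 = (3,4,0)_8 → 3³ + 4³ + 0³ = 91
91 = (1,3,3)_8 → 1³ + 3³ + 3³ = 55
55 = (6,7)_8 → 6³ + 7³ = 559
559 = (1,0,5,7)_8 → 1³ + 0³ + 5³ + 7³ = 469
469 = (7,2,5)_8 → 7³ + 2³ + 5³ = 476
476 = (7,3,4)_8 → 7³ + 3³ + 4³ = 434
434 = (6,6,2)_8 → 6³ + 6³ + 2³ = 440
440 = (6,7,0)_8 → 6³ + 7³ + 0³ = 559  — 559 already seen; the sequence cycles without reaching 1.

not base-8 3-happy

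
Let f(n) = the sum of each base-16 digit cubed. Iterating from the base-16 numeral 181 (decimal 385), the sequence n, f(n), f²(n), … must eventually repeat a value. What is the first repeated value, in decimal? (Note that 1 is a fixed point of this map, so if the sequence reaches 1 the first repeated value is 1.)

1

385 = (1,8,1)_16 → 1³ + 8³ + 1³ = 514
514 = (2,0,2)_16 → 2³ + 0³ + 2³ = 16
16 = (1,0)_16 → 1³ + 0³ = 1  — reached the fixed point 1.
1 → 1, so 1 is the first repeated value.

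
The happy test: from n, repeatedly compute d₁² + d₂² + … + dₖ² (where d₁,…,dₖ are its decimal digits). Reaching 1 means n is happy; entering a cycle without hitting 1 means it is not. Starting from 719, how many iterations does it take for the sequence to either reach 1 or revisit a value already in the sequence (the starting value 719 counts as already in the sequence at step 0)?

719 → 7² + 1² + 9² = 49 + 1 + 81 = 131
131 → 1² + 3² + 1² = 1 + 9 + 1 = 11
11 → 1² + 1² = 1 + 1 = 2
2 → 2² = 4
4 → 4² = 16
16 → 1² + 6² = 1 + 36 = 37
37 → 3² + 7² = 9 + 49 = 58
58 → 5² + 8² = 25 + 64 = 89
89 → 8² + 9² = 64 + 81 = 145
145 → 1² + 4² + 5² = 1 + 16 + 25 = 42
42 → 4² + 2² = 16 + 4 = 20
20 → 2² + 0² = 4 + 0 = 4  — 4 repeats.
That took 12 steps.

12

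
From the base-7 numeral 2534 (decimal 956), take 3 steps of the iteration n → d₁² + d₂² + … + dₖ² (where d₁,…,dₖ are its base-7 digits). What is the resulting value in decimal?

34

956 = (2,5,3,4)_7 → 2² + 5² + 3² + 4² = 54
54 = (1,0,5)_7 → 1² + 0² + 5² = 26
26 = (3,5)_7 → 3² + 5² = 34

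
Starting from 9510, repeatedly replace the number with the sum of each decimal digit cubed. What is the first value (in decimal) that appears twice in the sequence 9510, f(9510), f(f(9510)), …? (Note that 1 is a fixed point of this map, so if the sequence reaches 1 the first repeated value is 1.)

9510 → 9³ + 5³ + 1³ + 0³ = 729 + 125 + 1 + 0 = 855
855 → 8³ + 5³ + 5³ = 512 + 125 + 125 = 762
762 → 7³ + 6³ + 2³ = 343 + 216 + 8 = 567
567 → 5³ + 6³ + 7³ = 125 + 216 + 343 = 684
684 → 6³ + 8³ + 4³ = 216 + 512 + 64 = 792
792 → 7³ + 9³ + 2³ = 343 + 729 + 8 = 1080
1080 → 1³ + 0³ + 8³ + 0³ = 1 + 0 + 512 + 0 = 513
513 → 5³ + 1³ + 3³ = 125 + 1 + 27 = 153
153 → 1³ + 5³ + 3³ = 1 + 125 + 27 = 153  — 153 already appeared earlier.

153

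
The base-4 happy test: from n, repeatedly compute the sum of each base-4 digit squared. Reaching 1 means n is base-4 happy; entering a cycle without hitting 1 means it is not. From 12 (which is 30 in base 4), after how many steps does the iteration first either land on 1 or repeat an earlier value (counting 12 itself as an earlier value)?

5

12 = (3,0)_4 → 3² + 0² = 9 + 0 = 9
9 = (2,1)_4 → 2² + 1² = 4 + 1 = 5
5 = (1,1)_4 → 1² + 1² = 1 + 1 = 2
2 = (2)_4 → 2² = 4
4 = (1,0)_4 → 1² + 0² = 1 + 0 = 1  — reached 1.
That took 5 steps.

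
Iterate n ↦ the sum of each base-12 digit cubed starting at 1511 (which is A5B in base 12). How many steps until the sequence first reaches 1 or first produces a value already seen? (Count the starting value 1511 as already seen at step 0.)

9

1511 = (10,5,11)_12 → 2456
2456 = (1,5,0,8)_12 → 638
638 = (4,5,2)_12 → 197
197 = (1,4,5)_12 → 190
190 = (1,3,10)_12 → 1028
1028 = (7,1,8)_12 → 856
856 = (5,11,4)_12 → 1520
1520 = (10,6,8)_12 → 1728
1728 = (1,0,0,0)_12 → 1  — reached 1.
That took 9 steps.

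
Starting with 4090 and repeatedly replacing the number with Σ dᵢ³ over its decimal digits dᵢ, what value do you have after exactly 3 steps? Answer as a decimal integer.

1459

4090 → 4³ + 0³ + 9³ + 0³ = 64 + 0 + 729 + 0 = 793
793 → 7³ + 9³ + 3³ = 343 + 729 + 27 = 1099
1099 → 1³ + 0³ + 9³ + 9³ = 1 + 0 + 729 + 729 = 1459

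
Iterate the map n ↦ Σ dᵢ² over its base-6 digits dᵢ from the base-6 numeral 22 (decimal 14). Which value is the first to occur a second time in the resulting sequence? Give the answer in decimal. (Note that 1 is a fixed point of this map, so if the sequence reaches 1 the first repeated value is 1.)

5

14 = (2,2)_6 → 2² + 2² = 4 + 4 = 8
8 = (1,2)_6 → 1² + 2² = 1 + 4 = 5
5 = (5)_6 → 5² = 25
25 = (4,1)_6 → 4² + 1² = 16 + 1 = 17
17 = (2,5)_6 → 2² + 5² = 4 + 25 = 29
29 = (4,5)_6 → 4² + 5² = 16 + 25 = 41
41 = (1,0,5)_6 → 1² + 0² + 5² = 1 + 0 + 25 = 26
26 = (4,2)_6 → 4² + 2² = 16 + 4 = 20
20 = (3,2)_6 → 3² + 2² = 9 + 4 = 13
13 = (2,1)_6 → 2² + 1² = 4 + 1 = 5  — 5 already appeared earlier.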